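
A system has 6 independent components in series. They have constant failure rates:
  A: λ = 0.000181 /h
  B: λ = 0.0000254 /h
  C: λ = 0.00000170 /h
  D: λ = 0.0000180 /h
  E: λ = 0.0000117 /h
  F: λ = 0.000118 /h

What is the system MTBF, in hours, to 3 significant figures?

2810

Series of exponential components: λ_sys = Σ λ_i
λ_sys = 0.000181 + 0.0000254 + 0.00000170 + 0.0000180 + 0.0000117 + 0.000118 = 3.5580e-04 /h
MTBF = 1 / λ_sys = 2810 h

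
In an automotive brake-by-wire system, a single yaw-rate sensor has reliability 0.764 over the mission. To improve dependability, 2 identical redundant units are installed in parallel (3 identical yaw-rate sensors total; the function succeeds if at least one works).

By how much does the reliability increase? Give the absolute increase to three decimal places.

R_before = 0.764
R_after = 1 − (1 − 0.764)^3 = 0.987
ΔR = 0.987 − 0.764 = 0.223

0.223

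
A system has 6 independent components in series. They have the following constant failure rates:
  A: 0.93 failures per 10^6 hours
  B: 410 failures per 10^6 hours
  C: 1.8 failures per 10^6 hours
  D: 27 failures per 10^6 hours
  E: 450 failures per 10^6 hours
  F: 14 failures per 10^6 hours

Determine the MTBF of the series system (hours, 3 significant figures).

1110

Series of exponential components: λ_sys = Σ λ_i
λ_sys = 0.00000093 + 0.00041 + 0.0000018 + 0.000027 + 0.00045 + 0.000014 = 9.0373e-04 /h
MTBF = 1 / λ_sys = 1110 h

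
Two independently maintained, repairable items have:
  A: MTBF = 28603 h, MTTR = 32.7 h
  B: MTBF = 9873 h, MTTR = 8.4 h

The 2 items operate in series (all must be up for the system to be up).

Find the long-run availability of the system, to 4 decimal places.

A(A) = MTBF/(MTBF+MTTR) = 28603/(28603+32.7) = 0.998858
A(B) = MTBF/(MTBF+MTTR) = 9873/(9873+8.4) = 0.999150
Series availability: 0.998858 × 0.999150 = 0.9980

0.9980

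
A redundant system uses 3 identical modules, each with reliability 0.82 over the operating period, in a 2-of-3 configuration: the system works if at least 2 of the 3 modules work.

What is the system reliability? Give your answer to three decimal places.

0.914

R = Σ_{i=2}^{3} C(3,i) p^i (1−p)^{3−i} with p = 0.82
C(3,2)·0.82^2·0.18^1 = 0.36310
C(3,3)·0.82^3·0.18^0 = 0.55137
Sum = 0.914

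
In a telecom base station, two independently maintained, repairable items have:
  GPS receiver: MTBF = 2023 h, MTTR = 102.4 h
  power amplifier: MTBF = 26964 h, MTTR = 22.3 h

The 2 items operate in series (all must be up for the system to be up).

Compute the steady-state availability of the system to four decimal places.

0.9510

A(GPS receiver) = MTBF/(MTBF+MTTR) = 2023/(2023+102.4) = 0.951821
A(power amplifier) = MTBF/(MTBF+MTTR) = 26964/(26964+22.3) = 0.999174
Series availability: 0.951821 × 0.999174 = 0.9510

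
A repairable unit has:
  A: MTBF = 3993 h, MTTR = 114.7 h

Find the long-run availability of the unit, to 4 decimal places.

0.9721

A(A) = MTBF/(MTBF+MTTR) = 3993/(3993+114.7) = 0.9721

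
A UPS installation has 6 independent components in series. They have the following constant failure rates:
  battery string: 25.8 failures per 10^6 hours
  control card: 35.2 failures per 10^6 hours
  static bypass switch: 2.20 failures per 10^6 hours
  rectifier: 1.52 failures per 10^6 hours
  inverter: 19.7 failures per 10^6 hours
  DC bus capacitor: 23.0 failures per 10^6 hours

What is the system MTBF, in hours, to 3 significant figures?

Series of exponential components: λ_sys = Σ λ_i
λ_sys = 0.0000258 + 0.0000352 + 0.00000220 + 0.00000152 + 0.0000197 + 0.0000230 = 1.0742e-04 /h
MTBF = 1 / λ_sys = 9310 h

9310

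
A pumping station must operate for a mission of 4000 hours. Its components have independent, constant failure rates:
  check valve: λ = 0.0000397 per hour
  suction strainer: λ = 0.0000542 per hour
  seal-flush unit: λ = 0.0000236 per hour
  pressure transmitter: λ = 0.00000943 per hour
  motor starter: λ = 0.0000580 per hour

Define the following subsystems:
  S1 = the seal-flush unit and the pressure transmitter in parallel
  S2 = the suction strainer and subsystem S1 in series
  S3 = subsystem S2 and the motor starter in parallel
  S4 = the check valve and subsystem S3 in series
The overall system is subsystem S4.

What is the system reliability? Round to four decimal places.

R(check valve) = exp(−0.0000397 × 4000) = 0.853167
R(suction strainer) = exp(−0.0000542 × 4000) = 0.805091
R(seal-flush unit) = exp(−0.0000236 × 4000) = 0.909919
R(pressure transmitter) = exp(−0.00000943 × 4000) = 0.962983
R(motor starter) = exp(−0.0000580 × 4000) = 0.792946
Parallel (seal-flush unit and pressure transmitter): 1 − (1 − 0.909919)(1 − 0.962983) = 0.996665
Series (suction strainer and [0.996665]): 0.805091 × 0.996665 = 0.802406
Parallel ([0.802406] and motor starter): 1 − (1 − 0.802406)(1 − 0.792946) = 0.959087
Series (check valve and [0.959087]): 0.853167 × 0.959087 = 0.8183

0.8183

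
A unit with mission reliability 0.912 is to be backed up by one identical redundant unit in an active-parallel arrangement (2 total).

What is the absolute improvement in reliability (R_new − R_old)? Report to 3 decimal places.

R_before = 0.912
R_after = 1 − (1 − 0.912)^2 = 0.992
ΔR = 0.992 − 0.912 = 0.080

0.080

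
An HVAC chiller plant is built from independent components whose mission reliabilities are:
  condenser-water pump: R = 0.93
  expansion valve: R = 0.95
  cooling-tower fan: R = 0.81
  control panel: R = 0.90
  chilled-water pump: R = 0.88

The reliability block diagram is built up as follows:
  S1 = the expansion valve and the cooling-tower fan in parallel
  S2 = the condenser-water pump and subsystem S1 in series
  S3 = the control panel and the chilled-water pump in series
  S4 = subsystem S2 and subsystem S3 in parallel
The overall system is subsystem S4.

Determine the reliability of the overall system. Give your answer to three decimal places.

0.984

Parallel (expansion valve and cooling-tower fan): 1 − (1 − 0.95000)(1 − 0.81000) = 0.99050
Series (condenser-water pump and [0.99050]): 0.93000 × 0.99050 = 0.92117
Series (control panel and chilled-water pump): 0.90000 × 0.88000 = 0.79200
Parallel ([0.92117] and [0.79200]): 1 − (1 − 0.92117)(1 − 0.79200) = 0.984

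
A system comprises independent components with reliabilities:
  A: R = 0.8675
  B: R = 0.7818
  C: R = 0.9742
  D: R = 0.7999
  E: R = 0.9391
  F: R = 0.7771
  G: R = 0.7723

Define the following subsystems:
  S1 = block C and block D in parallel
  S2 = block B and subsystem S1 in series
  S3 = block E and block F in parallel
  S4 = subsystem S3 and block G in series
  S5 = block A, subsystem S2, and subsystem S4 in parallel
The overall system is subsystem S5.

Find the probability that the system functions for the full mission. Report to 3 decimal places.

Parallel (C and D): 1 − (1 − 0.97420)(1 − 0.79990) = 0.99484
Series (B and [0.99484]): 0.78180 × 0.99484 = 0.77777
Parallel (E and F): 1 − (1 − 0.93910)(1 − 0.77710) = 0.98643
Series ([0.98643] and G): 0.98643 × 0.77230 = 0.76182
Parallel (A, [0.77777], and [0.76182]): 1 − (1 − 0.86750)(1 − 0.77777)(1 − 0.76182) = 0.993

0.993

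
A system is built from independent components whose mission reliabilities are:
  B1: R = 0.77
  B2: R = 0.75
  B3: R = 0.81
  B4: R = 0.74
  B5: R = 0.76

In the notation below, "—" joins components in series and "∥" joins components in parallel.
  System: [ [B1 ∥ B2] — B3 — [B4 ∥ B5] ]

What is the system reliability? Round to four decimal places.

0.7158

Parallel (B1 and B2): 1 − (1 − 0.770000)(1 − 0.750000) = 0.942500
Parallel (B4 and B5): 1 − (1 − 0.740000)(1 − 0.760000) = 0.937600
Series ([0.942500], B3, and [0.937600]): 0.942500 × 0.810000 × 0.937600 = 0.7158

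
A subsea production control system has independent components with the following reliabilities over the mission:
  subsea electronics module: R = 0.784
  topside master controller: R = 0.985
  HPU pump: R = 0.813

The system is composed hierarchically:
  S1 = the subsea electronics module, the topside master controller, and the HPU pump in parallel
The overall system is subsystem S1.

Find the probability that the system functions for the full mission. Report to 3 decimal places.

0.999

Parallel (subsea electronics module, topside master controller, and HPU pump): 1 − (1 − 0.78400)(1 − 0.98500)(1 − 0.81300) = 0.999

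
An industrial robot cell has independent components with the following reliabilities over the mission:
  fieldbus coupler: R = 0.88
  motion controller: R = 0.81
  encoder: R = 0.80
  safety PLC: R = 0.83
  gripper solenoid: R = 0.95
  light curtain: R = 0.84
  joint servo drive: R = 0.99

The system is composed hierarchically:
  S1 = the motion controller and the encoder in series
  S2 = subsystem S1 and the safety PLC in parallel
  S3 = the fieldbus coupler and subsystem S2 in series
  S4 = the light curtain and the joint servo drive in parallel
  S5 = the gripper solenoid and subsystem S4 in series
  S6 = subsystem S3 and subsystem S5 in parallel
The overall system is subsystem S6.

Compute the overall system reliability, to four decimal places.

0.9911

Series (motion controller and encoder): 0.810000 × 0.800000 = 0.648000
Parallel ([0.648000] and safety PLC): 1 − (1 − 0.648000)(1 − 0.830000) = 0.940160
Series (fieldbus coupler and [0.940160]): 0.880000 × 0.940160 = 0.827341
Parallel (light curtain and joint servo drive): 1 − (1 − 0.840000)(1 − 0.990000) = 0.998400
Series (gripper solenoid and [0.998400]): 0.950000 × 0.998400 = 0.948480
Parallel ([0.827341] and [0.948480]): 1 − (1 − 0.827341)(1 − 0.948480) = 0.9911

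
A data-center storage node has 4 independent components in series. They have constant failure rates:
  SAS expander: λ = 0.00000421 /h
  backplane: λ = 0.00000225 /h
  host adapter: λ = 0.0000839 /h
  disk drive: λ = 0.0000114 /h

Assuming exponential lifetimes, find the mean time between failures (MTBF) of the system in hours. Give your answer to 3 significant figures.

9830

Series of exponential components: λ_sys = Σ λ_i
λ_sys = 0.00000421 + 0.00000225 + 0.0000839 + 0.0000114 = 1.0176e-04 /h
MTBF = 1 / λ_sys = 9830 h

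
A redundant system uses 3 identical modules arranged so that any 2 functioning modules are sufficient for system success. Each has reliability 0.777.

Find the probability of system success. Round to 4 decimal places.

0.8730

R = Σ_{i=2}^{3} C(3,i) p^i (1−p)^{3−i} with p = 0.777
C(3,2)·0.777^2·0.223^1 = 0.403895
C(3,3)·0.777^3·0.223^0 = 0.469097
Sum = 0.8730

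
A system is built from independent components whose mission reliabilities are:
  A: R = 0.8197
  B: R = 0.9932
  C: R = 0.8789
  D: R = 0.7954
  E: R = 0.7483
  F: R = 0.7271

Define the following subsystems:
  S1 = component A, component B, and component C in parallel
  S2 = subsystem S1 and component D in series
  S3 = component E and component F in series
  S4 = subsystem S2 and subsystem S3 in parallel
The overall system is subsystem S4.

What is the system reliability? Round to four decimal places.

Parallel (A, B, and C): 1 − (1 − 0.819700)(1 − 0.993200)(1 − 0.878900) = 0.999852
Series ([0.999852] and D): 0.999852 × 0.795400 = 0.795282
Series (E and F): 0.748300 × 0.727100 = 0.544089
Parallel ([0.795282] and [0.544089]): 1 − (1 − 0.795282)(1 − 0.544089) = 0.9067

0.9067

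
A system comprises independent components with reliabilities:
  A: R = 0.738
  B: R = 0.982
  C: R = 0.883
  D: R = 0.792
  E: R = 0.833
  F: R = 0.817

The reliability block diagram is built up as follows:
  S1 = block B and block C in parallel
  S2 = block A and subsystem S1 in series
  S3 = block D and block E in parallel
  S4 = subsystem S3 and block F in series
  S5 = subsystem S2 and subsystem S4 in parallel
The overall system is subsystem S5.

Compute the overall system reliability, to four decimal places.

Parallel (B and C): 1 − (1 − 0.982000)(1 − 0.883000) = 0.997894
Series (A and [0.997894]): 0.738000 × 0.997894 = 0.736446
Parallel (D and E): 1 − (1 − 0.792000)(1 − 0.833000) = 0.965264
Series ([0.965264] and F): 0.965264 × 0.817000 = 0.788621
Parallel ([0.736446] and [0.788621]): 1 − (1 − 0.736446)(1 − 0.788621) = 0.9443

0.9443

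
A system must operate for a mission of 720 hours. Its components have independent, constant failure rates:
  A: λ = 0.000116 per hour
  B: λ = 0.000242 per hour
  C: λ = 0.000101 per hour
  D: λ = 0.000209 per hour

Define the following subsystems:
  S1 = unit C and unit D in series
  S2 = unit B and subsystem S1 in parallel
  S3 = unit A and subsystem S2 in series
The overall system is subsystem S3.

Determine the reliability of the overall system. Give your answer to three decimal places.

R(A) = exp(−0.000116 × 720) = 0.91987
R(B) = exp(−0.000242 × 720) = 0.84010
R(C) = exp(−0.000101 × 720) = 0.92986
R(D) = exp(−0.000209 × 720) = 0.86029
Series (C and D): 0.92986 × 0.86029 = 0.79995
Parallel (B and [0.79995]): 1 − (1 − 0.84010)(1 − 0.79995) = 0.96801
Series (A and [0.96801]): 0.91987 × 0.96801 = 0.890

0.890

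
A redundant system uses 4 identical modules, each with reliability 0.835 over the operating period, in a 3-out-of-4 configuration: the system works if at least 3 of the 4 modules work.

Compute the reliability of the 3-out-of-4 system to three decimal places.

R = Σ_{i=3}^{4} C(4,i) p^i (1−p)^{4−i} with p = 0.835
C(4,3)·0.835^3·0.165^1 = 0.38424
C(4,4)·0.835^4·0.165^0 = 0.48612
Sum = 0.870

0.870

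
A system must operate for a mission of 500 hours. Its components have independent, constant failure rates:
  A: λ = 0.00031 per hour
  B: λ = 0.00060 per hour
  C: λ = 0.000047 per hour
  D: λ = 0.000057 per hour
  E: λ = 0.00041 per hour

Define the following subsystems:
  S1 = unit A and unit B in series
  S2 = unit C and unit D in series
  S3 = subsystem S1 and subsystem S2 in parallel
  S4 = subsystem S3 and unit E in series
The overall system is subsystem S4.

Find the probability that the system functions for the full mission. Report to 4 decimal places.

0.7996

R(A) = exp(−0.00031 × 500) = 0.856415
R(B) = exp(−0.00060 × 500) = 0.740818
R(C) = exp(−0.000047 × 500) = 0.976774
R(D) = exp(−0.000057 × 500) = 0.971902
R(E) = exp(−0.00041 × 500) = 0.814647
Series (A and B): 0.856415 × 0.740818 = 0.634448
Series (C and D): 0.976774 × 0.971902 = 0.949329
Parallel ([0.634448] and [0.949329]): 1 − (1 − 0.634448)(1 − 0.949329) = 0.981477
Series ([0.981477] and E): 0.981477 × 0.814647 = 0.7996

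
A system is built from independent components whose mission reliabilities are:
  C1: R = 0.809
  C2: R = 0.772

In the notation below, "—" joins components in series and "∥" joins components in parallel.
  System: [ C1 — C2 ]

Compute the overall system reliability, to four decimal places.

Series (C1 and C2): 0.809000 × 0.772000 = 0.6245

0.6245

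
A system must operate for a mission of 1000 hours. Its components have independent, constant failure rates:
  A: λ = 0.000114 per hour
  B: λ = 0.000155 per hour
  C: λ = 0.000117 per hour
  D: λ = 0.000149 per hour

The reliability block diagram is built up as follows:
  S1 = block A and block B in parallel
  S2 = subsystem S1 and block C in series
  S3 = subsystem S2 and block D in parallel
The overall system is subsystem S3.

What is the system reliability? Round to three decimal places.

0.983

R(A) = exp(−0.000114 × 1000) = 0.89226
R(B) = exp(−0.000155 × 1000) = 0.85642
R(C) = exp(−0.000117 × 1000) = 0.88959
R(D) = exp(−0.000149 × 1000) = 0.86157
Parallel (A and B): 1 − (1 − 0.89226)(1 − 0.85642) = 0.98453
Series ([0.98453] and C): 0.98453 × 0.88959 = 0.87583
Parallel ([0.87583] and D): 1 − (1 − 0.87583)(1 − 0.86157) = 0.983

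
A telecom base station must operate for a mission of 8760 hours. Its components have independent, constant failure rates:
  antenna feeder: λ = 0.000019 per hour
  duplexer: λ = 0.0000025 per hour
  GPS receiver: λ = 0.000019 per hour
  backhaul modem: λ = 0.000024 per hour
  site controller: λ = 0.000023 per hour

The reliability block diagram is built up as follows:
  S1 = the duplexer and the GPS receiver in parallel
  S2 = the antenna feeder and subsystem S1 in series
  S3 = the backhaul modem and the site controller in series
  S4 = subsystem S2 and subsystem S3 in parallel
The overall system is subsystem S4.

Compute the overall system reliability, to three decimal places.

R(antenna feeder) = exp(−0.000019 × 8760) = 0.84667
R(duplexer) = exp(−0.0000025 × 8760) = 0.97834
R(GPS receiver) = exp(−0.000019 × 8760) = 0.84667
R(backhaul modem) = exp(−0.000024 × 8760) = 0.81039
R(site controller) = exp(−0.000023 × 8760) = 0.81752
Parallel (duplexer and GPS receiver): 1 − (1 − 0.97834)(1 − 0.84667) = 0.99668
Series (antenna feeder and [0.99668]): 0.84667 × 0.99668 = 0.84386
Series (backhaul modem and site controller): 0.81039 × 0.81752 = 0.66251
Parallel ([0.84386] and [0.66251]): 1 − (1 − 0.84386)(1 − 0.66251) = 0.947

0.947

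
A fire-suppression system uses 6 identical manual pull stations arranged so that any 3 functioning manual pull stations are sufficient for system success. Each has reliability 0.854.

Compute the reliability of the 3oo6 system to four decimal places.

0.9947

R = Σ_{i=3}^{6} C(6,i) p^i (1−p)^{6−i} with p = 0.854
C(6,3)·0.854^3·0.146^3 = 0.038767
C(6,4)·0.854^4·0.146^2 = 0.170070
C(6,5)·0.854^5·0.146^1 = 0.397918
C(6,6)·0.854^6·0.146^0 = 0.387925
Sum = 0.9947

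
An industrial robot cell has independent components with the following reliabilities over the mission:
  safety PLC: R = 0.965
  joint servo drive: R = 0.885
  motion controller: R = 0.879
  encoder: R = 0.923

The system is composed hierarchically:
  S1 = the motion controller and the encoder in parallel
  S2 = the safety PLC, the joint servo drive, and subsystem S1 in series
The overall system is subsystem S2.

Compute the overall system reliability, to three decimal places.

0.846

Parallel (motion controller and encoder): 1 − (1 − 0.87900)(1 − 0.92300) = 0.99068
Series (safety PLC, joint servo drive, and [0.99068]): 0.96500 × 0.88500 × 0.99068 = 0.846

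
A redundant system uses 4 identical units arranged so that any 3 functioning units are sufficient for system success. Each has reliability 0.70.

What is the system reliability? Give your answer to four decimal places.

R = Σ_{i=3}^{4} C(4,i) p^i (1−p)^{4−i} with p = 0.70
C(4,3)·0.70^3·0.30^1 = 0.411600
C(4,4)·0.70^4·0.30^0 = 0.240100
Sum = 0.6517

0.6517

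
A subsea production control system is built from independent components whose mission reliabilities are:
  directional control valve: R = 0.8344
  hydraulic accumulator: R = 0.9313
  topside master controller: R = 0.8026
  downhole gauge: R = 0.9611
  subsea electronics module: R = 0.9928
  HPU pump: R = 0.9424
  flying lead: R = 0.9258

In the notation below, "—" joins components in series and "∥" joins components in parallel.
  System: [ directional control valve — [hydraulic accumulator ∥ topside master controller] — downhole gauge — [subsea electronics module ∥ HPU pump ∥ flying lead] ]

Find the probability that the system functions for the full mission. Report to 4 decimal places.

Parallel (hydraulic accumulator and topside master controller): 1 − (1 − 0.931300)(1 − 0.802600) = 0.986439
Parallel (subsea electronics module, HPU pump, and flying lead): 1 − (1 − 0.992800)(1 − 0.942400)(1 − 0.925800) = 0.999969
Series (directional control valve, [0.986439], downhole gauge, and [0.999969]): 0.834400 × 0.986439 × 0.961100 × 0.999969 = 0.7910

0.7910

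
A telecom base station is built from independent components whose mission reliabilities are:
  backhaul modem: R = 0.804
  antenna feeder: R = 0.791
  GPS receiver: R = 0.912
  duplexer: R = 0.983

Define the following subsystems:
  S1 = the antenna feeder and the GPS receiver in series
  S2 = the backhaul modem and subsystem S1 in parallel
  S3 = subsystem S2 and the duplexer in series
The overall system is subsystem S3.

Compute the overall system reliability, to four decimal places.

0.9293

Series (antenna feeder and GPS receiver): 0.791000 × 0.912000 = 0.721392
Parallel (backhaul modem and [0.721392]): 1 − (1 − 0.804000)(1 − 0.721392) = 0.945393
Series ([0.945393] and duplexer): 0.945393 × 0.983000 = 0.9293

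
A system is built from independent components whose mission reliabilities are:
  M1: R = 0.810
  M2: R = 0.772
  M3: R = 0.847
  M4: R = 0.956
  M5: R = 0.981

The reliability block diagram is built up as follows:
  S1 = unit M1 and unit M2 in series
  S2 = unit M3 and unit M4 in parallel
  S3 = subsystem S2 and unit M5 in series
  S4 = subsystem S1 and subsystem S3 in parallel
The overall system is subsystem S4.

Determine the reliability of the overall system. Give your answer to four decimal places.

0.9904

Series (M1 and M2): 0.810000 × 0.772000 = 0.625320
Parallel (M3 and M4): 1 − (1 − 0.847000)(1 − 0.956000) = 0.993268
Series ([0.993268] and M5): 0.993268 × 0.981000 = 0.974396
Parallel ([0.625320] and [0.974396]): 1 − (1 − 0.625320)(1 − 0.974396) = 0.9904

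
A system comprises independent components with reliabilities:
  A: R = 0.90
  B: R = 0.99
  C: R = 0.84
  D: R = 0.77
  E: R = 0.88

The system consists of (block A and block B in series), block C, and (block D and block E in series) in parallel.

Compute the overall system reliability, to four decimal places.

0.9944

Series (A and B): 0.900000 × 0.990000 = 0.891000
Series (D and E): 0.770000 × 0.880000 = 0.677600
Parallel ([0.891000], C, and [0.677600]): 1 − (1 − 0.891000)(1 − 0.840000)(1 − 0.677600) = 0.9944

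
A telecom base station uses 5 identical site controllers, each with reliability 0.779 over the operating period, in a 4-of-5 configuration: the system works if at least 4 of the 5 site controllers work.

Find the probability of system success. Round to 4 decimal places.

0.6938

R = Σ_{i=4}^{5} C(5,i) p^i (1−p)^{5−i} with p = 0.779
C(5,4)·0.779^4·0.221^1 = 0.406923
C(5,5)·0.779^5·0.221^0 = 0.286871
Sum = 0.6938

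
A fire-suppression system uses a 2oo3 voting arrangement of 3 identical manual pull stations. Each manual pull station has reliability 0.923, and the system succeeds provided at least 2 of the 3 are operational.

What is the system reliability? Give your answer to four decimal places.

0.9831

R = Σ_{i=2}^{3} C(3,i) p^i (1−p)^{3−i} with p = 0.923
C(3,2)·0.923^2·0.077^1 = 0.196796
C(3,3)·0.923^3·0.077^0 = 0.786330
Sum = 0.9831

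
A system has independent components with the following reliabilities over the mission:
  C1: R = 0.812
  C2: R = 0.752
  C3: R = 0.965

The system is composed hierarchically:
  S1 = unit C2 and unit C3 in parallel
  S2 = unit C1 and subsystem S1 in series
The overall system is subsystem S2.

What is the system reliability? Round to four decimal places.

0.8050

Parallel (C2 and C3): 1 − (1 − 0.752000)(1 − 0.965000) = 0.991320
Series (C1 and [0.991320]): 0.812000 × 0.991320 = 0.8050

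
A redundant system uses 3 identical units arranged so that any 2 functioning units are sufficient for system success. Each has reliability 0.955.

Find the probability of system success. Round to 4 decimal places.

0.9941

R = Σ_{i=2}^{3} C(3,i) p^i (1−p)^{3−i} with p = 0.955
C(3,2)·0.955^2·0.045^1 = 0.123123
C(3,3)·0.955^3·0.045^0 = 0.870984
Sum = 0.9941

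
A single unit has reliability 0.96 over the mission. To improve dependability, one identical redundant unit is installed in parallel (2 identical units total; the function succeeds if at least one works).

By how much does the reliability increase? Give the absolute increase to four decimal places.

R_before = 0.96
R_after = 1 − (1 − 0.96)^2 = 0.9984
ΔR = 0.9984 − 0.96 = 0.0384

0.0384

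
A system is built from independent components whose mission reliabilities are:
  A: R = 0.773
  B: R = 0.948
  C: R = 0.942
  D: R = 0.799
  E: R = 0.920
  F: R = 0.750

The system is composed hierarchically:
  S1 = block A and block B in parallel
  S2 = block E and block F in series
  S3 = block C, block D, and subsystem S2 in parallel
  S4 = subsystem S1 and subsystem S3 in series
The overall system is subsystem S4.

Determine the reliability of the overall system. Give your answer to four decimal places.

Parallel (A and B): 1 − (1 − 0.773000)(1 − 0.948000) = 0.988196
Series (E and F): 0.920000 × 0.750000 = 0.690000
Parallel (C, D, and [0.690000]): 1 − (1 − 0.942000)(1 − 0.799000)(1 − 0.690000) = 0.996386
Series ([0.988196] and [0.996386]): 0.988196 × 0.996386 = 0.9846

0.9846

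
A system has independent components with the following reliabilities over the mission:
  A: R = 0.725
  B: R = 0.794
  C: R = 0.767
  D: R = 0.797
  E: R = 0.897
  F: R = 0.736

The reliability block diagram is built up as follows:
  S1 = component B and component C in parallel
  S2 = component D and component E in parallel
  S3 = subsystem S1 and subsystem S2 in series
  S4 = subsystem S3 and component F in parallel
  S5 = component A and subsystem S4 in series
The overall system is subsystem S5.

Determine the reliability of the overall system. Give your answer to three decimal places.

Parallel (B and C): 1 − (1 − 0.79400)(1 − 0.76700) = 0.95200
Parallel (D and E): 1 − (1 − 0.79700)(1 − 0.89700) = 0.97909
Series ([0.95200] and [0.97909]): 0.95200 × 0.97909 = 0.93209
Parallel ([0.93209] and F): 1 − (1 − 0.93209)(1 − 0.73600) = 0.98207
Series (A and [0.98207]): 0.72500 × 0.98207 = 0.712

0.712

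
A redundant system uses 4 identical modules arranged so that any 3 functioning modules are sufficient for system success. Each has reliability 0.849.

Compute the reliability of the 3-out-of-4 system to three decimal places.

R = Σ_{i=3}^{4} C(4,i) p^i (1−p)^{4−i} with p = 0.849
C(4,3)·0.849^3·0.151^1 = 0.36962
C(4,4)·0.849^4·0.151^0 = 0.51955
Sum = 0.889

0.889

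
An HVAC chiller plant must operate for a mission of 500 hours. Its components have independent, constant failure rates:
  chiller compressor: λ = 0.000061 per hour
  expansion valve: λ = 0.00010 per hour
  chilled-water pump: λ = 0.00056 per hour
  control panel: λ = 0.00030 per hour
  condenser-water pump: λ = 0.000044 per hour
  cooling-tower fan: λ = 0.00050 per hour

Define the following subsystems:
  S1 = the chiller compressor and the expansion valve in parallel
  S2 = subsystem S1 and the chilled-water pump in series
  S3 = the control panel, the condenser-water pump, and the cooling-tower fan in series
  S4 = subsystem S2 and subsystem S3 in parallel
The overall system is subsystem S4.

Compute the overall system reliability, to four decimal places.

R(chiller compressor) = exp(−0.000061 × 500) = 0.969960
R(expansion valve) = exp(−0.00010 × 500) = 0.951229
R(chilled-water pump) = exp(−0.00056 × 500) = 0.755784
R(control panel) = exp(−0.00030 × 500) = 0.860708
R(condenser-water pump) = exp(−0.000044 × 500) = 0.978240
R(cooling-tower fan) = exp(−0.00050 × 500) = 0.778801
Parallel (chiller compressor and expansion valve): 1 − (1 − 0.969960)(1 − 0.951229) = 0.998535
Series ([0.998535] and chilled-water pump): 0.998535 × 0.755784 = 0.754677
Series (control panel, condenser-water pump, and cooling-tower fan): 0.860708 × 0.978240 × 0.778801 = 0.655734
Parallel ([0.754677] and [0.655734]): 1 − (1 − 0.754677)(1 − 0.655734) = 0.9155

0.9155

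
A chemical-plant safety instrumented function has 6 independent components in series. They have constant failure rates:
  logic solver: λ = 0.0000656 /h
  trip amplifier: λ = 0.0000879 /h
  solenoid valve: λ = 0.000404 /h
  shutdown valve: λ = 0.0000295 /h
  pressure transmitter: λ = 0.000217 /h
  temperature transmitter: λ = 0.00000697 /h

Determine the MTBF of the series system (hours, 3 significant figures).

Series of exponential components: λ_sys = Σ λ_i
λ_sys = 0.0000656 + 0.0000879 + 0.000404 + 0.0000295 + 0.000217 + 0.00000697 = 8.1097e-04 /h
MTBF = 1 / λ_sys = 1230 h

1230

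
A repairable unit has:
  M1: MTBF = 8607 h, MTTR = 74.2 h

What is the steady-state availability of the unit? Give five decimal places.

A(M1) = MTBF/(MTBF+MTTR) = 8607/(8607+74.2) = 0.99145

0.99145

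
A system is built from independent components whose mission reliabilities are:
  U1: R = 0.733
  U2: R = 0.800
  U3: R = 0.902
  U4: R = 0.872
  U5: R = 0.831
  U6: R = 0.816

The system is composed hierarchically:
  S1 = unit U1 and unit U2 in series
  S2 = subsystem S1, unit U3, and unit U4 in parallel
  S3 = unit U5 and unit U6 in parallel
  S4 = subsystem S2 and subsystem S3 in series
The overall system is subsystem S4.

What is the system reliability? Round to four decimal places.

Series (U1 and U2): 0.733000 × 0.800000 = 0.586400
Parallel ([0.586400], U3, and U4): 1 − (1 − 0.586400)(1 − 0.902000)(1 − 0.872000) = 0.994812
Parallel (U5 and U6): 1 − (1 − 0.831000)(1 − 0.816000) = 0.968904
Series ([0.994812] and [0.968904]): 0.994812 × 0.968904 = 0.9639

0.9639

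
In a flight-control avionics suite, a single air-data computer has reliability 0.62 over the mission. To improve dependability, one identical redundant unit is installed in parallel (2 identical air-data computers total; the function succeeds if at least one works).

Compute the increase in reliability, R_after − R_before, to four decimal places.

0.2356

R_before = 0.62
R_after = 1 − (1 − 0.62)^2 = 0.8556
ΔR = 0.8556 − 0.62 = 0.2356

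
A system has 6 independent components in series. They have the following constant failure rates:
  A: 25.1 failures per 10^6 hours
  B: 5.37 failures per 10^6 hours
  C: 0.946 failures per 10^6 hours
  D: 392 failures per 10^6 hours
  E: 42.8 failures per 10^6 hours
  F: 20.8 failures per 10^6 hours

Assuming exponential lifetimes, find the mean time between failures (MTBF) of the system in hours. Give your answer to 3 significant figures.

Series of exponential components: λ_sys = Σ λ_i
λ_sys = 0.0000251 + 0.00000537 + 0.000000946 + 0.000392 + 0.0000428 + 0.0000208 = 4.8702e-04 /h
MTBF = 1 / λ_sys = 2050 h

2050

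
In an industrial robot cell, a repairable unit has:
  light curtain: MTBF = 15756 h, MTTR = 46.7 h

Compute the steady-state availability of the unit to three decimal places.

0.997

A(light curtain) = MTBF/(MTBF+MTTR) = 15756/(15756+46.7) = 0.997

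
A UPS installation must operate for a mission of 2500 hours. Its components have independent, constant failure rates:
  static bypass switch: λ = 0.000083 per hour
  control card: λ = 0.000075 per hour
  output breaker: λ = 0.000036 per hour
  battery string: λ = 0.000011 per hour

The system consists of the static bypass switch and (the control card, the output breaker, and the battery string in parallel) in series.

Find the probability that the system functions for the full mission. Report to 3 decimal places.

R(static bypass switch) = exp(−0.000083 × 2500) = 0.81261
R(control card) = exp(−0.000075 × 2500) = 0.82903
R(output breaker) = exp(−0.000036 × 2500) = 0.91393
R(battery string) = exp(−0.000011 × 2500) = 0.97287
Parallel (control card, output breaker, and battery string): 1 − (1 − 0.82903)(1 − 0.91393)(1 − 0.97287) = 0.99960
Series (static bypass switch and [0.99960]): 0.81261 × 0.99960 = 0.812

0.812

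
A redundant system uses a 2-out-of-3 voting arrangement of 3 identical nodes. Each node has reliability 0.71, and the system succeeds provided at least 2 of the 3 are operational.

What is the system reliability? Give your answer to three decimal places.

R = Σ_{i=2}^{3} C(3,i) p^i (1−p)^{3−i} with p = 0.71
C(3,2)·0.71^2·0.29^1 = 0.43857
C(3,3)·0.71^3·0.29^0 = 0.35791
Sum = 0.796

0.796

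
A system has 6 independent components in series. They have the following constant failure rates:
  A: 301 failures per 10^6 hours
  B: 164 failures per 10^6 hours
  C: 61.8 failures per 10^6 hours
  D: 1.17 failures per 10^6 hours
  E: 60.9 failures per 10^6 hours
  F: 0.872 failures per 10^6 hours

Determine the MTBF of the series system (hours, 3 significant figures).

1700

Series of exponential components: λ_sys = Σ λ_i
λ_sys = 0.000301 + 0.000164 + 0.0000618 + 0.00000117 + 0.0000609 + 0.000000872 = 5.8974e-04 /h
MTBF = 1 / λ_sys = 1700 h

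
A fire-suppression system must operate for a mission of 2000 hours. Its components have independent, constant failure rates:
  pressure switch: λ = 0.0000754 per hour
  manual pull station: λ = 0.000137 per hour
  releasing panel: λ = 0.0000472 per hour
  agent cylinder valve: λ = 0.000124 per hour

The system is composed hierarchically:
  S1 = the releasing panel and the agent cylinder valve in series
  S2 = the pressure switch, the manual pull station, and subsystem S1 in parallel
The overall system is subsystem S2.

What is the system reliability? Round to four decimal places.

R(pressure switch) = exp(−0.0000754 × 2000) = 0.860020
R(manual pull station) = exp(−0.000137 × 2000) = 0.760332
R(releasing panel) = exp(−0.0000472 × 2000) = 0.909919
R(agent cylinder valve) = exp(−0.000124 × 2000) = 0.780360
Series (releasing panel and agent cylinder valve): 0.909919 × 0.780360 = 0.710064
Parallel (pressure switch, manual pull station, and [0.710064]): 1 − (1 − 0.860020)(1 − 0.760332)(1 − 0.710064) = 0.9903

0.9903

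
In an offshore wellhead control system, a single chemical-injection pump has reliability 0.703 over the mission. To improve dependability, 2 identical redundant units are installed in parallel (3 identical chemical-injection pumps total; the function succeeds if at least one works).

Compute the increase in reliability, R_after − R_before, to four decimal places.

0.2708

R_before = 0.703
R_after = 1 − (1 − 0.703)^3 = 0.9738
ΔR = 0.9738 − 0.703 = 0.2708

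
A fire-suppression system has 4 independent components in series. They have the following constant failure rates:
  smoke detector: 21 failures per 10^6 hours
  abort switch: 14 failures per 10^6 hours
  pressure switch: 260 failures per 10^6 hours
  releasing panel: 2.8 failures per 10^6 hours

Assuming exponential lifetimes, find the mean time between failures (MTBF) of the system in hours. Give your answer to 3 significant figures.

Series of exponential components: λ_sys = Σ λ_i
λ_sys = 0.000021 + 0.000014 + 0.00026 + 0.0000028 = 2.9780e-04 /h
MTBF = 1 / λ_sys = 3360 h

3360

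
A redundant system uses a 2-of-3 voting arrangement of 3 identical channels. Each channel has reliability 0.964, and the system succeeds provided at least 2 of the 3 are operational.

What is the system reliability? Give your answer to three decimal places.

R = Σ_{i=2}^{3} C(3,i) p^i (1−p)^{3−i} with p = 0.964
C(3,2)·0.964^2·0.036^1 = 0.10036
C(3,3)·0.964^3·0.036^0 = 0.89584
Sum = 0.996

0.996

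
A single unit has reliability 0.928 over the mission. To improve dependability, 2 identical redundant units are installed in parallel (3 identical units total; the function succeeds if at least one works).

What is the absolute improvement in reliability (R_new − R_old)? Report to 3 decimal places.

R_before = 0.928
R_after = 1 − (1 − 0.928)^3 = 1.000
ΔR = 1.000 − 0.928 = 0.072

0.072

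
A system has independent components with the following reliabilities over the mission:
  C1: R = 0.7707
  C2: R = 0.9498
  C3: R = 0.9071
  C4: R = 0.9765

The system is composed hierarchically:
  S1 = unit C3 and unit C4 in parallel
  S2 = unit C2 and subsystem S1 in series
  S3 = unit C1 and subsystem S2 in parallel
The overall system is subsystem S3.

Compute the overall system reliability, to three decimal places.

0.988

Parallel (C3 and C4): 1 − (1 − 0.90710)(1 − 0.97650) = 0.99782
Series (C2 and [0.99782]): 0.94980 × 0.99782 = 0.94773
Parallel (C1 and [0.94773]): 1 − (1 − 0.77070)(1 − 0.94773) = 0.988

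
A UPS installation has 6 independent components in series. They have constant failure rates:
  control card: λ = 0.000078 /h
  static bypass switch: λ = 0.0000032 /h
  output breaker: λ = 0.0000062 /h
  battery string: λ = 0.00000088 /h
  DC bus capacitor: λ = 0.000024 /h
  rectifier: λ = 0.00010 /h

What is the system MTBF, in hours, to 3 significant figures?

4710

Series of exponential components: λ_sys = Σ λ_i
λ_sys = 0.000078 + 0.0000032 + 0.0000062 + 0.00000088 + 0.000024 + 0.00010 = 2.1228e-04 /h
MTBF = 1 / λ_sys = 4710 h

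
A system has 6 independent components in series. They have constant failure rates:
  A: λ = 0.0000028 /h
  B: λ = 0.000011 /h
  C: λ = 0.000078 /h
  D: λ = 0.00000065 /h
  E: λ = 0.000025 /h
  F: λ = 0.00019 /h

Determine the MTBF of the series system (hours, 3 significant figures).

3250

Series of exponential components: λ_sys = Σ λ_i
λ_sys = 0.0000028 + 0.000011 + 0.000078 + 0.00000065 + 0.000025 + 0.00019 = 3.0745e-04 /h
MTBF = 1 / λ_sys = 3250 h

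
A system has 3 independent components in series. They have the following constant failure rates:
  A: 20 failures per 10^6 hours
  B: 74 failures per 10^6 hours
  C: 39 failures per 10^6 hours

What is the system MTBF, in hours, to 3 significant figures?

7520

Series of exponential components: λ_sys = Σ λ_i
λ_sys = 0.000020 + 0.000074 + 0.000039 = 1.3300e-04 /h
MTBF = 1 / λ_sys = 7520 h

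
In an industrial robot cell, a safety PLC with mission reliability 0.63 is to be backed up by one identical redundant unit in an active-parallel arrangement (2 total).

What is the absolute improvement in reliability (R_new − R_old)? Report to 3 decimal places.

0.233

R_before = 0.63
R_after = 1 − (1 − 0.63)^2 = 0.863
ΔR = 0.863 − 0.63 = 0.233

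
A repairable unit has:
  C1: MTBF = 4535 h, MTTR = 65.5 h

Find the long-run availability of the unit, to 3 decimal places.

0.986

A(C1) = MTBF/(MTBF+MTTR) = 4535/(4535+65.5) = 0.986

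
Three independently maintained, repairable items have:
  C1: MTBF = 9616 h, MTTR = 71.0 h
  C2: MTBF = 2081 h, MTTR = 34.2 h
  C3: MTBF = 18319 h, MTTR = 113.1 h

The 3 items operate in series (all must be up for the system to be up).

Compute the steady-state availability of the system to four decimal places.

A(C1) = MTBF/(MTBF+MTTR) = 9616/(9616+71.0) = 0.992671
A(C2) = MTBF/(MTBF+MTTR) = 2081/(2081+34.2) = 0.983831
A(C3) = MTBF/(MTBF+MTTR) = 18319/(18319+113.1) = 0.993864
Series availability: 0.992671 × 0.983831 × 0.993864 = 0.9706

0.9706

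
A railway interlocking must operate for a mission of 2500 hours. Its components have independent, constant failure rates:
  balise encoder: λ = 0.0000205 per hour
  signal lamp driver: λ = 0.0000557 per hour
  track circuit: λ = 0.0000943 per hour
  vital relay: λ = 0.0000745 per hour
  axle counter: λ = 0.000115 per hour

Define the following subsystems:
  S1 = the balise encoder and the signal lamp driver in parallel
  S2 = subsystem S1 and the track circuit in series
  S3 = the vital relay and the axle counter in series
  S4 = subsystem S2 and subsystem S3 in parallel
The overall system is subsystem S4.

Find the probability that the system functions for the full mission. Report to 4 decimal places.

0.9188

R(balise encoder) = exp(−0.0000205 × 2500) = 0.950041
R(signal lamp driver) = exp(−0.0000557 × 2500) = 0.870010
R(track circuit) = exp(−0.0000943 × 2500) = 0.789978
R(vital relay) = exp(−0.0000745 × 2500) = 0.830066
R(axle counter) = exp(−0.000115 × 2500) = 0.750137
Parallel (balise encoder and signal lamp driver): 1 − (1 − 0.950041)(1 − 0.870010) = 0.993506
Series ([0.993506] and track circuit): 0.993506 × 0.789978 = 0.784848
Series (vital relay and axle counter): 0.830066 × 0.750137 = 0.622663
Parallel ([0.784848] and [0.622663]): 1 − (1 − 0.784848)(1 − 0.622663) = 0.9188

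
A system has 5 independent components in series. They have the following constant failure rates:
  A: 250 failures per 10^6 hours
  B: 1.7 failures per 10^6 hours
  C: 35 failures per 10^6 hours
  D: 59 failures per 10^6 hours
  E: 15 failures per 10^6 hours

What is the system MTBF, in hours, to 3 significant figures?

2770

Series of exponential components: λ_sys = Σ λ_i
λ_sys = 0.00025 + 0.0000017 + 0.000035 + 0.000059 + 0.000015 = 3.6070e-04 /h
MTBF = 1 / λ_sys = 2770 h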